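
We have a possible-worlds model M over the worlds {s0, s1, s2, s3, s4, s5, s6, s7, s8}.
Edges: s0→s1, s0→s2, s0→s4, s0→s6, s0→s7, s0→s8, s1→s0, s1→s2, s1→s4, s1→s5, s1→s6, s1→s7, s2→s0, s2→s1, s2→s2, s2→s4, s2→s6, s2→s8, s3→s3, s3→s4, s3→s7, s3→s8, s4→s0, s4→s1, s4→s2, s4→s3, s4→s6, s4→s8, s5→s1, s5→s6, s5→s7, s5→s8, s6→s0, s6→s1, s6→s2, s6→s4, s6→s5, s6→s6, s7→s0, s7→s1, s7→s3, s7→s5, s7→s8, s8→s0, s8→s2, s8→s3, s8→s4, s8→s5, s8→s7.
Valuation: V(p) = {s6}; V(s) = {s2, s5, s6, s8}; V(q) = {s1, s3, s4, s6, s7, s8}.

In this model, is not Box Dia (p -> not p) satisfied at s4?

No

Recall that Box ψ holds at a world iff ψ holds at every accessible world, and Dia ψ holds iff ψ holds at some accessible world.
At s4: Box Dia (p -> not p) is true, so not Box Dia (p -> not p) is false.
  At s4: Box Dia (p -> not p) requires Dia (p -> not p) at every successor {s0, s1, s2, s3, s6, s8}.
    At s0: Dia (p -> not p) is true.
    At s1: Dia (p -> not p) is true.
    At s2: Dia (p -> not p) is true.
    At s3: Dia (p -> not p) is true.
    At s6: Dia (p -> not p) is true.
    At s8: Dia (p -> not p) is true.
  So Box Dia (p -> not p) is true at s4.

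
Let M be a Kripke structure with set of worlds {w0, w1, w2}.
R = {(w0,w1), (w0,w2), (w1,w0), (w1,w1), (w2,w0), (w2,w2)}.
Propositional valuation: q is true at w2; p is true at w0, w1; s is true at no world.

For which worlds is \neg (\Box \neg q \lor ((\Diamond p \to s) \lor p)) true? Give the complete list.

Recall that \Box ψ holds at a world iff ψ holds at every accessible world, and \Diamond ψ holds iff ψ holds at some accessible world.
Let φ = \neg (\Box \neg q \lor ((\Diamond p \to s) \lor p)). Evaluate φ at each world:
  w0 (successors {w1, w2}): φ is false.
  w1 (successors {w0, w1}): φ is false.
  w2 (successors {w0, w2}): φ is true.
For instance, at w2:
  At w2: \Box \neg q \lor ((\Diamond p \to s) \lor p) is false, so \neg (\Box \neg q \lor ((\Diamond p \to s) \lor p)) is true.
    At w2: \Box \neg q is false, (\Diamond p \to s) \lor p is false, so \Box \neg q \lor ((\Diamond p \to s) \lor p) is false.
      At w2: \Box \neg q requires \neg q at every successor {w0, w2}.
        \neg q fails at w2, so \Box \neg q is false at w2.
      At w2: \Diamond p \to s is false, p is false, so (\Diamond p \to s) \lor p is false.
Satisfying worlds: {w2}

w2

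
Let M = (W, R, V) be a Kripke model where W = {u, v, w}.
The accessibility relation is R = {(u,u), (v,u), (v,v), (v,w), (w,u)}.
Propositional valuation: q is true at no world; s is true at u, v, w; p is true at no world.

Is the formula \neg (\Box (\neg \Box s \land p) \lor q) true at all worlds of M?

Yes

Recall that \Box ψ holds at a world iff ψ holds at every accessible world, and \Diamond ψ holds iff ψ holds at some accessible world.
Let φ = \neg (\Box (\neg \Box s \land p) \lor q). Evaluate φ at each world:
  u (successors {u}): φ is true.
  v (successors {u, v, w}): φ is true.
  w (successors {u}): φ is true.
For instance, at w:
  At w: \Box (\neg \Box s \land p) \lor q is false, so \neg (\Box (\neg \Box s \land p) \lor q) is true.
    At w: \Box (\neg \Box s \land p) is false, q is false, so \Box (\neg \Box s \land p) \lor q is false.
      At w: \Box (\neg \Box s \land p) requires \neg \Box s \land p at every successor {u}.
        \neg \Box s \land p fails at u, so \Box (\neg \Box s \land p) is false at w.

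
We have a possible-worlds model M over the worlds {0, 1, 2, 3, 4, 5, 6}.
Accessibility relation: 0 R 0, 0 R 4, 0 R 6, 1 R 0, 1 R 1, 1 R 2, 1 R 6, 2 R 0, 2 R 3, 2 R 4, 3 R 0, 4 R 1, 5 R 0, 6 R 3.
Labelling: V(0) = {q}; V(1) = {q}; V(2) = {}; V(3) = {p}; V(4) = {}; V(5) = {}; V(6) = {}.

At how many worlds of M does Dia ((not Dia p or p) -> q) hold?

6

Let φ = Dia ((not Dia p or p) -> q). Evaluate φ at each world:
  0 (successors {0, 4, 6}): φ is true.
  1 (successors {0, 1, 2, 6}): φ is true.
  2 (successors {0, 3, 4}): φ is true.
  3 (successors {0}): φ is true.
  4 (successors {1}): φ is true.
  5 (successors {0}): φ is true.
  6 (successors {3}): φ is false.
For instance, at 6:
  At 6: Dia ((not Dia p or p) -> q) requires (not Dia p or p) -> q at some successor in {3}.
    At 3: (not Dia p or p) -> q is false.
  So Dia ((not Dia p or p) -> q) is false at 6.
Satisfying worlds: {0, 1, 2, 3, 4, 5}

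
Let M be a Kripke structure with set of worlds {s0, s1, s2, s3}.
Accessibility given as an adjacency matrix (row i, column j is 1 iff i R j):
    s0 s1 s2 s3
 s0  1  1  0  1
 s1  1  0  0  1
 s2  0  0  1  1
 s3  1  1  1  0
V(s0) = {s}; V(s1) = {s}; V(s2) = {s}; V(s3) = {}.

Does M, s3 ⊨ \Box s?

Yes

At s3: \Box s requires s at every successor {s0, s1, s2}.
  At s0: s is true.
  At s1: s is true.
  At s2: s is true.
So \Box s is true at s3.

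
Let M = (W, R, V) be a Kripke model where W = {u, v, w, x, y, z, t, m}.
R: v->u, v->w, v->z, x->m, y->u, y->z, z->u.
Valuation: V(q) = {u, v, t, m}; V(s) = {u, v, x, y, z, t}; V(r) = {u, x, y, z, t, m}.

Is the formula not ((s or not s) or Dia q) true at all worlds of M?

No

Let φ = not ((s or not s) or Dia q). Evaluate φ at each world:
  u (successors ∅): φ is false.
  v (successors {u, w, z}): φ is false.
  w (successors ∅): φ is false.
  x (successors {m}): φ is false.
  y (successors {u, z}): φ is false.
  z (successors {u}): φ is false.
  t (successors ∅): φ is false.
  m (successors ∅): φ is false.
Detail at u (counterexample):
  At u: (s or not s) or Dia q is true, so not ((s or not s) or Dia q) is false.
    At u: s or not s is true, Dia q is false, so (s or not s) or Dia q is true.
      At u: no accessible worlds, so Dia q is false.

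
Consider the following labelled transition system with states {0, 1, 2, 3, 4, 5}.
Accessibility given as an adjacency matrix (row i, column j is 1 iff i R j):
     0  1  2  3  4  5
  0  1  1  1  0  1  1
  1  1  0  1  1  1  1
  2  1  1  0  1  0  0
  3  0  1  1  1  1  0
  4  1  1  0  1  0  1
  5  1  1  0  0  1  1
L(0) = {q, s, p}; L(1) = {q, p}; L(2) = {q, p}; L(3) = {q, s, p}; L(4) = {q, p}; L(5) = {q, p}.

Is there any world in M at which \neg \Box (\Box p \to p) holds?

Let φ = \neg \Box (\Box p \to p). Evaluate φ at each world:
  0 (successors {0, 1, 2, 4, 5}): φ is false.
  1 (successors {0, 2, 3, 4, 5}): φ is false.
  2 (successors {0, 1, 3}): φ is false.
  3 (successors {1, 2, 3, 4}): φ is false.
  4 (successors {0, 1, 3, 5}): φ is false.
  5 (successors {0, 1, 4, 5}): φ is false.
For instance, at 5:
  At 5: \Box (\Box p \to p) is true, so \neg \Box (\Box p \to p) is false.
    At 5: \Box (\Box p \to p) requires \Box p \to p at every successor {0, 1, 4, 5}.
      At 0: \Box p \to p is true.
      At 1: \Box p \to p is true.
      At 4: \Box p \to p is true.
      At 5: \Box p \to p is true.
    So \Box (\Box p \to p) is true at 5.

No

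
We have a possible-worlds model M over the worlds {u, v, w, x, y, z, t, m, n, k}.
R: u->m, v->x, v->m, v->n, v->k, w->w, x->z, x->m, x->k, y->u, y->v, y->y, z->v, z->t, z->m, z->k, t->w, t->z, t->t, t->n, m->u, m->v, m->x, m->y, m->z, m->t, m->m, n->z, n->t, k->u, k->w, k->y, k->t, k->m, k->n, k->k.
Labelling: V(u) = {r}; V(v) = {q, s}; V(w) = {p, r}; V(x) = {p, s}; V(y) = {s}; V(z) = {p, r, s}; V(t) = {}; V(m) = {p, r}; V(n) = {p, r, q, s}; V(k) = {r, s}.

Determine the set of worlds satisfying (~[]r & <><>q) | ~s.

Let φ = (~[]r & <><>q) | ~s. Evaluate φ at each world:
  u (successors {m}): φ is true.
  v (successors {x, m, n, k}): φ is true.
  w (successors {w}): φ is true.
  x (successors {z, m, k}): φ is false.
  y (successors {u, v, y}): φ is true.
  z (successors {v, t, m, k}): φ is true.
  t (successors {w, z, t, n}): φ is true.
  m (successors {u, v, x, y, z, t, m}): φ is true.
  n (successors {z, t}): φ is true.
  k (successors {u, w, y, t, m, n, k}): φ is true.
For instance, at z:
  At z: ~[]r & <><>q is true, ~s is false, so (~[]r & <><>q) | ~s is true.
    At z: ~[]r is true, <><>q is true, so ~[]r & <><>q is true.
      At z: []r is false, so ~[]r is true.
      At z: <><>q requires <>q at some successor in {v, t, m, k}.
        <>q holds at v, so <><>q is true at z.
Satisfying worlds: {u, v, w, y, z, t, m, n, k}

u, v, w, y, z, t, m, n, k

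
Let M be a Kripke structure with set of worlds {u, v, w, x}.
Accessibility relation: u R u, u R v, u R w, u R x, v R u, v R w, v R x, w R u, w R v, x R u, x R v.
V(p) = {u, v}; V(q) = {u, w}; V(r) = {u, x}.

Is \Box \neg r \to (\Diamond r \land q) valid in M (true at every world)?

Yes

Recall that \Box ψ holds at a world iff ψ holds at every accessible world, and \Diamond ψ holds iff ψ holds at some accessible world.
Let φ = \Box \neg r \to (\Diamond r \land q). Evaluate φ at each world:
  u (successors {u, v, w, x}): φ is true.
  v (successors {u, w, x}): φ is true.
  w (successors {u, v}): φ is true.
  x (successors {u, v}): φ is true.
For instance, at x:
  At x: \Box \neg r is false, \Diamond r \land q is false, so \Box \neg r \to (\Diamond r \land q) is true.
    At x: \Box \neg r requires \neg r at every successor {u, v}.
      \neg r fails at u, so \Box \neg r is false at x.
    At x: \Diamond r is true, q is false, so \Diamond r \land q is false.
      At x: \Diamond r requires r at some successor in {u, v}.
        r holds at u, so \Diamond r is true at x.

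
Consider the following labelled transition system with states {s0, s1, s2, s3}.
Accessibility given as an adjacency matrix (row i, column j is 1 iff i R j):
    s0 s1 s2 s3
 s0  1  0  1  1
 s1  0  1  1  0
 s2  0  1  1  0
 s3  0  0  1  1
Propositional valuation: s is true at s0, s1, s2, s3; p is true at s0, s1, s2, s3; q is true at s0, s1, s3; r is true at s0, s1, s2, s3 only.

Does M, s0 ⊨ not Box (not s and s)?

At s0: Box (not s and s) is false, so not Box (not s and s) is true.
  At s0: Box (not s and s) requires not s and s at every successor {s0, s2, s3}.
    not s and s fails at s0, so Box (not s and s) is false at s0.

Yes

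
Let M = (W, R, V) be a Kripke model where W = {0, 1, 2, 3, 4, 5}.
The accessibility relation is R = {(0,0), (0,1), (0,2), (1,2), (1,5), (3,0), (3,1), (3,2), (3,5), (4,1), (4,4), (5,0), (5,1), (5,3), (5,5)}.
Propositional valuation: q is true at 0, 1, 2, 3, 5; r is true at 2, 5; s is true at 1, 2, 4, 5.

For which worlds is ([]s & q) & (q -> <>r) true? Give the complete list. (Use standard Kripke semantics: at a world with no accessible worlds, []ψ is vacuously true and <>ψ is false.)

Recall that []ψ holds at a world iff ψ holds at every accessible world, and <>ψ holds iff ψ holds at some accessible world.
Let φ = ([]s & q) & (q -> <>r). Evaluate φ at each world:
  0 (successors {0, 1, 2}): φ is false.
  1 (successors {2, 5}): φ is true.
  2 (successors ∅): φ is false.
  3 (successors {0, 1, 2, 5}): φ is false.
  4 (successors {1, 4}): φ is false.
  5 (successors {0, 1, 3, 5}): φ is false.
For instance, at 4:
  At 4: []s & q is false, q -> <>r is true, so ([]s & q) & (q -> <>r) is false.
    At 4: []s is true, q is false, so []s & q is false.
      At 4: []s requires s at every successor {1, 4}.
        At 1: s is true.
        At 4: s is true.
      So []s is true at 4.
    At 4: q is false, <>r is false, so q -> <>r is true.
      At 4: <>r requires r at some successor in {1, 4}.
        At 1: r is false.
        At 4: r is false.
      So <>r is false at 4.
Satisfying worlds: {1}

1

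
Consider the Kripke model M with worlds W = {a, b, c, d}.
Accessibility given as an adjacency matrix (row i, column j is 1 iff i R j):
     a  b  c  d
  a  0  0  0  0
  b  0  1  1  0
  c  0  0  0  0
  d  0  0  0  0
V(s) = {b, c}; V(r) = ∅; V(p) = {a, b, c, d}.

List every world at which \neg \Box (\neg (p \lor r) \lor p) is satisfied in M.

none

Let φ = \neg \Box (\neg (p \lor r) \lor p). Evaluate φ at each world:
  a (successors ∅): φ is false.
  b (successors {b, c}): φ is false.
  c (successors ∅): φ is false.
  d (successors ∅): φ is false.
For instance, at b:
  At b: \Box (\neg (p \lor r) \lor p) is true, so \neg \Box (\neg (p \lor r) \lor p) is false.
    At b: \Box (\neg (p \lor r) \lor p) requires \neg (p \lor r) \lor p at every successor {b, c}.
      At b: \neg (p \lor r) \lor p is true.
      At c: \neg (p \lor r) \lor p is true.
    So \Box (\neg (p \lor r) \lor p) is true at b.
Satisfying worlds: none.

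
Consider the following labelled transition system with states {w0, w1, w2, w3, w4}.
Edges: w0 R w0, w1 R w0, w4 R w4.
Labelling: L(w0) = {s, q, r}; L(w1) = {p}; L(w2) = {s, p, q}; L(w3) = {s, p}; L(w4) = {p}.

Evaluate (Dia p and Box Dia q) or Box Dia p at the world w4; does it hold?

Yes

Recall that Box ψ holds at a world iff ψ holds at every accessible world, and Dia ψ holds iff ψ holds at some accessible world.
At w4: Dia p and Box Dia q is false, Box Dia p is true, so (Dia p and Box Dia q) or Box Dia p is true.
  At w4: Dia p is true, Box Dia q is false, so Dia p and Box Dia q is false.
    At w4: Dia p requires p at some successor in {w4}.
      p holds at w4, so Dia p is true at w4.
    At w4: Box Dia q requires Dia q at every successor {w4}.
      Dia q fails at w4, so Box Dia q is false at w4.
  At w4: Box Dia p requires Dia p at every successor {w4}.
      At w4: Dia p requires p at some successor in {w4}.
        p holds at w4, so Dia p is true at w4.
  So Box Dia p is true at w4.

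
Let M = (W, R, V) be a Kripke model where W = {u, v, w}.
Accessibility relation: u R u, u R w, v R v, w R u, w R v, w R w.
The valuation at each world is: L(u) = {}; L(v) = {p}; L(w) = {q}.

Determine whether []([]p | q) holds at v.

Yes

At v: []([]p | q) requires []p | q at every successor {v}.
    At v: []p is true, q is false, so []p | q is true.
      At v: []p requires p at every successor {v}.
        At v: p is true.
      So []p is true at v.
So []([]p | q) is true at v.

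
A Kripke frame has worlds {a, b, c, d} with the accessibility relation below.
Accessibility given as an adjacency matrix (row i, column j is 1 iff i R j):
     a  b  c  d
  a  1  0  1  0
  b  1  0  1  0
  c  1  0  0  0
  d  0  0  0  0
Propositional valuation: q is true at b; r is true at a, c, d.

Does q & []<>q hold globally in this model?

Let φ = q & []<>q. Evaluate φ at each world:
  a (successors {a, c}): φ is false.
  b (successors {a, c}): φ is false.
  c (successors {a}): φ is false.
  d (successors ∅): φ is false.
Detail at a (counterexample):
  At a: q is false, []<>q is false, so q & []<>q is false.
    At a: []<>q requires <>q at every successor {a, c}.
      <>q fails at a, so []<>q is false at a.

No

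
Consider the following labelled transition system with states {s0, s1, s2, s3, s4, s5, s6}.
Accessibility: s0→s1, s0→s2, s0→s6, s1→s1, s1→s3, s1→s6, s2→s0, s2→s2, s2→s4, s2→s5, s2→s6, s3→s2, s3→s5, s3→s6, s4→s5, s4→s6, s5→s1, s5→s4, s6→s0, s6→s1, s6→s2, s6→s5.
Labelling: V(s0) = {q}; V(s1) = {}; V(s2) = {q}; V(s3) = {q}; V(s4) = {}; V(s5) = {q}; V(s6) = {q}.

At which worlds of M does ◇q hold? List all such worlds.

s0, s1, s2, s3, s4, s6

Let φ = ◇q. Evaluate φ at each world:
  s0 (successors {s1, s2, s6}): φ is true.
  s1 (successors {s1, s3, s6}): φ is true.
  s2 (successors {s0, s2, s4, s5, s6}): φ is true.
  s3 (successors {s2, s5, s6}): φ is true.
  s4 (successors {s5, s6}): φ is true.
  s5 (successors {s1, s4}): φ is false.
  s6 (successors {s0, s1, s2, s5}): φ is true.
For instance, at s6:
  At s6: ◇q requires q at some successor in {s0, s1, s2, s5}.
    q holds at s0, so ◇q is true at s6.
Satisfying worlds: {s0, s1, s2, s3, s4, s6}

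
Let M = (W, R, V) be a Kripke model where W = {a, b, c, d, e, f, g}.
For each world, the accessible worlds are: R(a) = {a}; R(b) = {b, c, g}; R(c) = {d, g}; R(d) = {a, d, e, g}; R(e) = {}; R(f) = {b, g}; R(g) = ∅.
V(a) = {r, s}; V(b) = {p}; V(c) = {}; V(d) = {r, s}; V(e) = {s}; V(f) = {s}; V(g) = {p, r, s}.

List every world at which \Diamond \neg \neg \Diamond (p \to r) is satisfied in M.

Let φ = \Diamond \neg \neg \Diamond (p \to r). Evaluate φ at each world:
  a (successors {a}): φ is true.
  b (successors {b, c, g}): φ is true.
  c (successors {d, g}): φ is true.
  d (successors {a, d, e, g}): φ is true.
  e (successors ∅): φ is false.
  f (successors {b, g}): φ is true.
  g (successors ∅): φ is false.
For instance, at c:
  At c: \Diamond \neg \neg \Diamond (p \to r) requires \neg \neg \Diamond (p \to r) at some successor in {d, g}.
    \neg \neg \Diamond (p \to r) holds at d, so \Diamond \neg \neg \Diamond (p \to r) is true at c.
      At d: \neg \Diamond (p \to r) is false, so \neg \neg \Diamond (p \to r) is true.
Satisfying worlds: {a, b, c, d, f}

a, b, c, d, f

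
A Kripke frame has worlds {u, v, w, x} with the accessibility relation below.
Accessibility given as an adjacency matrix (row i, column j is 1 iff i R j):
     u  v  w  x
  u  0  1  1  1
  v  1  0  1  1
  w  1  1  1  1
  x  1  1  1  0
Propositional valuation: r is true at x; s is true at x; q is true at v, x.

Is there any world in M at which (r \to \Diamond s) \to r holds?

Recall that \Diamond ψ holds at a world iff ψ holds at some accessible world.
Let φ = (r \to \Diamond s) \to r. Evaluate φ at each world:
  u (successors {v, w, x}): φ is false.
  v (successors {u, w, x}): φ is false.
  w (successors {u, v, w, x}): φ is false.
  x (successors {u, v, w}): φ is true.
Detail at x (witness):
  At x: r \to \Diamond s is false, r is true, so (r \to \Diamond s) \to r is true.
    At x: r is true, \Diamond s is false, so r \to \Diamond s is false.
      At x: \Diamond s requires s at some successor in {u, v, w}.
        At u: s is false.
        At v: s is false.
        At w: s is false.
      So \Diamond s is false at x.

Yes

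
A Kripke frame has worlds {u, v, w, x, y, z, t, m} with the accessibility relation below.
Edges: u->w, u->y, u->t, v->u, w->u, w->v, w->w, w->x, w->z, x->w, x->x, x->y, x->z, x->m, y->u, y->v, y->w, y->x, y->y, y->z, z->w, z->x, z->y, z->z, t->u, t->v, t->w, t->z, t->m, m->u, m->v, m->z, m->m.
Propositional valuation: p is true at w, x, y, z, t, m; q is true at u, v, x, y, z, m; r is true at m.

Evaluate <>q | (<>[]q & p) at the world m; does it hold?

Yes

At m: <>q is true, <>[]q & p is true, so <>q | (<>[]q & p) is true.
  At m: <>q requires q at some successor in {u, v, z, m}.
    q holds at u, so <>q is true at m.
  At m: <>[]q is true, p is true, so <>[]q & p is true.
    At m: <>[]q requires []q at some successor in {u, v, z, m}.
      []q holds at v, so <>[]q is true at m.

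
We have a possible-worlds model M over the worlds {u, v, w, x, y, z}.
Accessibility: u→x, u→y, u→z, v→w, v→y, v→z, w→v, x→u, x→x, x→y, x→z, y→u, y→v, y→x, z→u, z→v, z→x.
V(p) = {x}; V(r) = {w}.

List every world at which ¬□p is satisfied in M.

u, v, w, x, y, z

Recall that □ψ holds at a world iff ψ holds at every accessible world, and ◇ψ holds iff ψ holds at some accessible world.
Let φ = ¬□p. Evaluate φ at each world:
  u (successors {x, y, z}): φ is true.
  v (successors {w, y, z}): φ is true.
  w (successors {v}): φ is true.
  x (successors {u, x, y, z}): φ is true.
  y (successors {u, v, x}): φ is true.
  z (successors {u, v, x}): φ is true.
For instance, at y:
  At y: □p is false, so ¬□p is true.
    At y: □p requires p at every successor {u, v, x}.
      p fails at u, so □p is false at y.
Satisfying worlds: {u, v, w, x, y, z}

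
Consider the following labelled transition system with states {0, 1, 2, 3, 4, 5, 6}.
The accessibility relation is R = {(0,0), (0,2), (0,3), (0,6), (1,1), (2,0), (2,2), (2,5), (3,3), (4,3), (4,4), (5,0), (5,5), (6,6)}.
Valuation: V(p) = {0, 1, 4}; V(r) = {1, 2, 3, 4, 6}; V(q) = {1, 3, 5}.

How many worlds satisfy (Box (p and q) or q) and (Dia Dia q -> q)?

3

Let φ = (Box (p and q) or q) and (Dia Dia q -> q). Evaluate φ at each world:
  0 (successors {0, 2, 3, 6}): φ is false.
  1 (successors {1}): φ is true.
  2 (successors {0, 2, 5}): φ is false.
  3 (successors {3}): φ is true.
  4 (successors {3, 4}): φ is false.
  5 (successors {0, 5}): φ is true.
  6 (successors {6}): φ is false.
For instance, at 0:
  At 0: Box (p and q) or q is false, Dia Dia q -> q is false, so (Box (p and q) or q) and (Dia Dia q -> q) is false.
    At 0: Box (p and q) is false, q is false, so Box (p and q) or q is false.
      At 0: Box (p and q) requires p and q at every successor {0, 2, 3, 6}.
        p and q fails at 0, so Box (p and q) is false at 0.
    At 0: Dia Dia q is true, q is false, so Dia Dia q -> q is false.
      At 0: Dia Dia q requires Dia q at some successor in {0, 2, 3, 6}.
        Dia q holds at 0, so Dia Dia q is true at 0.
Satisfying worlds: {1, 3, 5}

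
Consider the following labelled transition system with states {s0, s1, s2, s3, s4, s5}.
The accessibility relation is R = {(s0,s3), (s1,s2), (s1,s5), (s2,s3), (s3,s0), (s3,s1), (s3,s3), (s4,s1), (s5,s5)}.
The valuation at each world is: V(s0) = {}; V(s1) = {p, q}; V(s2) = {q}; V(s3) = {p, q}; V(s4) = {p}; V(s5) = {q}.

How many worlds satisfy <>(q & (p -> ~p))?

2

Recall that <>ψ holds at a world iff ψ holds at some accessible world.
Let φ = <>(q & (p -> ~p)). Evaluate φ at each world:
  s0 (successors {s3}): φ is false.
  s1 (successors {s2, s5}): φ is true.
  s2 (successors {s3}): φ is false.
  s3 (successors {s0, s1, s3}): φ is false.
  s4 (successors {s1}): φ is false.
  s5 (successors {s5}): φ is true.
For instance, at s5:
  At s5: <>(q & (p -> ~p)) requires q & (p -> ~p) at some successor in {s5}.
    q & (p -> ~p) holds at s5, so <>(q & (p -> ~p)) is true at s5.
Satisfying worlds: {s1, s5}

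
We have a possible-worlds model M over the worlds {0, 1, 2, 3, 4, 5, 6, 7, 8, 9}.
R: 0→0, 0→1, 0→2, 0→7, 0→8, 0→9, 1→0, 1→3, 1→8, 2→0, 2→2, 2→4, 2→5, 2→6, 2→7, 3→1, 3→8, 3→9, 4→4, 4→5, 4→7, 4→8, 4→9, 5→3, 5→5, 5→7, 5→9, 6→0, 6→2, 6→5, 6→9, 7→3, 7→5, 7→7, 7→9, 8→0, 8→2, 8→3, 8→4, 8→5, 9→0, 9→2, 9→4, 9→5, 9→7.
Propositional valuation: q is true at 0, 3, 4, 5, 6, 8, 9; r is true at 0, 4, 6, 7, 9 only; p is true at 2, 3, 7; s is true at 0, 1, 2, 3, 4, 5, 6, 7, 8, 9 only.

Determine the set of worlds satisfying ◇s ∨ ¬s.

0, 1, 2, 3, 4, 5, 6, 7, 8, 9

Let φ = ◇s ∨ ¬s. Evaluate φ at each world:
  0 (successors {0, 1, 2, 7, 8, 9}): φ is true.
  1 (successors {0, 3, 8}): φ is true.
  2 (successors {0, 2, 4, 5, 6, 7}): φ is true.
  3 (successors {1, 8, 9}): φ is true.
  4 (successors {4, 5, 7, 8, 9}): φ is true.
  5 (successors {3, 5, 7, 9}): φ is true.
  6 (successors {0, 2, 5, 9}): φ is true.
  7 (successors {3, 5, 7, 9}): φ is true.
  8 (successors {0, 2, 3, 4, 5}): φ is true.
  9 (successors {0, 2, 4, 5, 7}): φ is true.
For instance, at 2:
  At 2: ◇s is true, ¬s is false, so ◇s ∨ ¬s is true.
    At 2: ◇s requires s at some successor in {0, 2, 4, 5, 6, 7}.
      s holds at 0, so ◇s is true at 2.
Satisfying worlds: {0, 1, 2, 3, 4, 5, 6, 7, 8, 9}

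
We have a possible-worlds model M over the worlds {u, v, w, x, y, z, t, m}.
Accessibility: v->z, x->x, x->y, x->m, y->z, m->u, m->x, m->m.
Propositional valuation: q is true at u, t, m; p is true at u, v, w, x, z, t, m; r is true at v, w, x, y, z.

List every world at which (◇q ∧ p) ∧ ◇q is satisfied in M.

Let φ = (◇q ∧ p) ∧ ◇q. Evaluate φ at each world:
  u (successors ∅): φ is false.
  v (successors {z}): φ is false.
  w (successors ∅): φ is false.
  x (successors {x, y, m}): φ is true.
  y (successors {z}): φ is false.
  z (successors ∅): φ is false.
  t (successors ∅): φ is false.
  m (successors {u, x, m}): φ is true.
For instance, at m:
  At m: ◇q ∧ p is true, ◇q is true, so (◇q ∧ p) ∧ ◇q is true.
    At m: ◇q is true, p is true, so ◇q ∧ p is true.
      At m: ◇q requires q at some successor in {u, x, m}.
        q holds at u, so ◇q is true at m.
    At m: ◇q requires q at some successor in {u, x, m}.
      q holds at u, so ◇q is true at m.
Satisfying worlds: {x, m}

x, m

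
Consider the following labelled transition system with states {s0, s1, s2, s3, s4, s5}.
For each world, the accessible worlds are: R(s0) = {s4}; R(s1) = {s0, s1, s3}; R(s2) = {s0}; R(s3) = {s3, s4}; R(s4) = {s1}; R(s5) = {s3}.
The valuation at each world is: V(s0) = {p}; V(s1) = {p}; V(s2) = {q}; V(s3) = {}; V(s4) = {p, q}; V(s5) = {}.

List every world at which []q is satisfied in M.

Let φ = []q. Evaluate φ at each world:
  s0 (successors {s4}): φ is true.
  s1 (successors {s0, s1, s3}): φ is false.
  s2 (successors {s0}): φ is false.
  s3 (successors {s3, s4}): φ is false.
  s4 (successors {s1}): φ is false.
  s5 (successors {s3}): φ is false.
For instance, at s0:
  At s0: []q requires q at every successor {s4}.
    At s4: q is true.
  So []q is true at s0.
Satisfying worlds: {s0}

s0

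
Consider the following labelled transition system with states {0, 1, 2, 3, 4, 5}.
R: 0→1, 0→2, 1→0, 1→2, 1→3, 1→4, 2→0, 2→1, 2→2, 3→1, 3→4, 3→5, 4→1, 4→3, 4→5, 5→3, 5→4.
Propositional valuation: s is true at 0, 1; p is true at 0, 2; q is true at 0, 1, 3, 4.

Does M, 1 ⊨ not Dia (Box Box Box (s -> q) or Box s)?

Recall that Box ψ holds at a world iff ψ holds at every accessible world, and Dia ψ holds iff ψ holds at some accessible world.
At 1: Dia (Box Box Box (s -> q) or Box s) is true, so not Dia (Box Box Box (s -> q) or Box s) is false.
  At 1: Dia (Box Box Box (s -> q) or Box s) requires Box Box Box (s -> q) or Box s at some successor in {0, 2, 3, 4}.
    Box Box Box (s -> q) or Box s holds at 0, so Dia (Box Box Box (s -> q) or Box s) is true at 1.
      At 0: Box Box Box (s -> q) is true, Box s is false, so Box Box Box (s -> q) or Box s is true.

No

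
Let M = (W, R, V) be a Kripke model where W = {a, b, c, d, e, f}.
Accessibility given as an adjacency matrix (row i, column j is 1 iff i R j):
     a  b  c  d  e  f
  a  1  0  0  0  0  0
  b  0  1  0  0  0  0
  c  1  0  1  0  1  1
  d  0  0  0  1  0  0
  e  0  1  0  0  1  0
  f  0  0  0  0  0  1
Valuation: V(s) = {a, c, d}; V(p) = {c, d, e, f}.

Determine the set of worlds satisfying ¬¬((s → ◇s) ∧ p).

c, d, e, f

Let φ = ¬¬((s → ◇s) ∧ p). Evaluate φ at each world:
  a (successors {a}): φ is false.
  b (successors {b}): φ is false.
  c (successors {a, c, e, f}): φ is true.
  d (successors {d}): φ is true.
  e (successors {b, e}): φ is true.
  f (successors {f}): φ is true.
For instance, at c:
  At c: ¬((s → ◇s) ∧ p) is false, so ¬¬((s → ◇s) ∧ p) is true.
    At c: (s → ◇s) ∧ p is true, so ¬((s → ◇s) ∧ p) is false.
      At c: s → ◇s is true, p is true, so (s → ◇s) ∧ p is true.
Satisfying worlds: {c, d, e, f}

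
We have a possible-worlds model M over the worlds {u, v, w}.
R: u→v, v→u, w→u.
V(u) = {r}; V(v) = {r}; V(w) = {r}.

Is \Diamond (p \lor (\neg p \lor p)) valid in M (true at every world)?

Recall that \Diamond ψ holds at a world iff ψ holds at some accessible world.
Let φ = \Diamond (p \lor (\neg p \lor p)). Evaluate φ at each world:
  u (successors {v}): φ is true.
  v (successors {u}): φ is true.
  w (successors {u}): φ is true.
For instance, at v:
  At v: \Diamond (p \lor (\neg p \lor p)) requires p \lor (\neg p \lor p) at some successor in {u}.
    p \lor (\neg p \lor p) holds at u, so \Diamond (p \lor (\neg p \lor p)) is true at v.

Yes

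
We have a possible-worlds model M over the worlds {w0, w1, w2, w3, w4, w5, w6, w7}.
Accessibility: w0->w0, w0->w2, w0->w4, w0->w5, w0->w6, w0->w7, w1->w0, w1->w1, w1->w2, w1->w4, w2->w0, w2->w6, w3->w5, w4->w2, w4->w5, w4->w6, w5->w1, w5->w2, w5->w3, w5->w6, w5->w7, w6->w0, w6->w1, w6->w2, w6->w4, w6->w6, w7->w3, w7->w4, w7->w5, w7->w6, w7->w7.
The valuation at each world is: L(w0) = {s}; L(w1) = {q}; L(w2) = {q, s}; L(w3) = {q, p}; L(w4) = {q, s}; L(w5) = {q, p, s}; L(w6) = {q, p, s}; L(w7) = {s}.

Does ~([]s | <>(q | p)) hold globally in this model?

Let φ = ~([]s | <>(q | p)). Evaluate φ at each world:
  w0 (successors {w0, w2, w4, w5, w6, w7}): φ is false.
  w1 (successors {w0, w1, w2, w4}): φ is false.
  w2 (successors {w0, w6}): φ is false.
  w3 (successors {w5}): φ is false.
  w4 (successors {w2, w5, w6}): φ is false.
  w5 (successors {w1, w2, w3, w6, w7}): φ is false.
  w6 (successors {w0, w1, w2, w4, w6}): φ is false.
  w7 (successors {w3, w4, w5, w6, w7}): φ is false.
Detail at w0 (counterexample):
  At w0: []s | <>(q | p) is true, so ~([]s | <>(q | p)) is false.
    At w0: []s is true, <>(q | p) is true, so []s | <>(q | p) is true.
      At w0: []s requires s at every successor {w0, w2, w4, w5, w6, w7}.
        At w0: s is true.
        At w2: s is true.
        At w4: s is true.
        At w5: s is true.
        At w6: s is true.
        At w7: s is true.
      So []s is true at w0.
      At w0: <>(q | p) requires q | p at some successor in {w0, w2, w4, w5, w6, w7}.
        q | p holds at w2, so <>(q | p) is true at w0.

No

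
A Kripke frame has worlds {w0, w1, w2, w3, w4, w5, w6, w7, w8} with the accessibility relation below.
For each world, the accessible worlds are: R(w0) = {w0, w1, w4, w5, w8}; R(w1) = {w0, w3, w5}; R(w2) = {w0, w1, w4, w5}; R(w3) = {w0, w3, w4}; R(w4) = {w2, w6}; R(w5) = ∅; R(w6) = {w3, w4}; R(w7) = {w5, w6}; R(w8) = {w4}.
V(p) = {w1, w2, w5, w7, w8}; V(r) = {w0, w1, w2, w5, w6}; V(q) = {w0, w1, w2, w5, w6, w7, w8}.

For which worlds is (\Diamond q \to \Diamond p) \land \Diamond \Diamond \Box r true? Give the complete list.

Let φ = (\Diamond q \to \Diamond p) \land \Diamond \Diamond \Box r. Evaluate φ at each world:
  w0 (successors {w0, w1, w4, w5, w8}): φ is true.
  w1 (successors {w0, w3, w5}): φ is true.
  w2 (successors {w0, w1, w4, w5}): φ is true.
  w3 (successors {w0, w3, w4}): φ is false.
  w4 (successors {w2, w6}): φ is true.
  w5 (successors ∅): φ is false.
  w6 (successors {w3, w4}): φ is true.
  w7 (successors {w5, w6}): φ is true.
  w8 (successors {w4}): φ is false.
For instance, at w4:
  At w4: \Diamond q \to \Diamond p is true, \Diamond \Diamond \Box r is true, so (\Diamond q \to \Diamond p) \land \Diamond \Diamond \Box r is true.
    At w4: \Diamond q is true, \Diamond p is true, so \Diamond q \to \Diamond p is true.
      At w4: \Diamond q requires q at some successor in {w2, w6}.
        q holds at w2, so \Diamond q is true at w4.
      At w4: \Diamond p requires p at some successor in {w2, w6}.
        p holds at w2, so \Diamond p is true at w4.
    At w4: \Diamond \Diamond \Box r requires \Diamond \Box r at some successor in {w2, w6}.
      \Diamond \Box r holds at w2, so \Diamond \Diamond \Box r is true at w4.
Satisfying worlds: {w0, w1, w2, w4, w6, w7}

w0, w1, w2, w4, w6, w7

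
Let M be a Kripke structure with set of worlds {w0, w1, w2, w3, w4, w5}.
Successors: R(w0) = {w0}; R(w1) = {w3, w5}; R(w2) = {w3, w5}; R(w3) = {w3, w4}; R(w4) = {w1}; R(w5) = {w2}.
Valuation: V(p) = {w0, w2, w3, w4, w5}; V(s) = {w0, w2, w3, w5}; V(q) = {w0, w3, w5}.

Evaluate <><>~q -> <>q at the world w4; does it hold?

At w4: <><>~q is false, <>q is false, so <><>~q -> <>q is true.
  At w4: <><>~q requires <>~q at some successor in {w1}.
    At w1: <>~q is false.
  So <><>~q is false at w4.
  At w4: <>q requires q at some successor in {w1}.
    At w1: q is false.
  So <>q is false at w4.

Yes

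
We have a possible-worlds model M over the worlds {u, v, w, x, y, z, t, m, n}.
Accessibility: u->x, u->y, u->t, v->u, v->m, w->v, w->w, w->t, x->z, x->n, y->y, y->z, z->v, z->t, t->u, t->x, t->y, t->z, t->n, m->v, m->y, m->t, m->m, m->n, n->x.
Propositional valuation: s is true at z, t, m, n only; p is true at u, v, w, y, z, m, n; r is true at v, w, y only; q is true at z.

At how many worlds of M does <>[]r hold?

0

Let φ = <>[]r. Evaluate φ at each world:
  u (successors {x, y, t}): φ is false.
  v (successors {u, m}): φ is false.
  w (successors {v, w, t}): φ is false.
  x (successors {z, n}): φ is false.
  y (successors {y, z}): φ is false.
  z (successors {v, t}): φ is false.
  t (successors {u, x, y, z, n}): φ is false.
  m (successors {v, y, t, m, n}): φ is false.
  n (successors {x}): φ is false.
For instance, at w:
  At w: <>[]r requires []r at some successor in {v, w, t}.
    At v: []r is false.
    At w: []r is false.
    At t: []r is false.
  So <>[]r is false at w.
Satisfying worlds: none.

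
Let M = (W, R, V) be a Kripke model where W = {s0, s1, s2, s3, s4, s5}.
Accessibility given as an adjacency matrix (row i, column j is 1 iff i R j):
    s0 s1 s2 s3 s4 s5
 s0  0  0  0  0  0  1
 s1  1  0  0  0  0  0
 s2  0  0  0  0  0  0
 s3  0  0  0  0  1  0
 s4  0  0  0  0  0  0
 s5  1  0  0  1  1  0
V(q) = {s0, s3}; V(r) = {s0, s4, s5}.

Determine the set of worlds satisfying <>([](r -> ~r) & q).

none

Recall that []ψ holds at a world iff ψ holds at every accessible world, and <>ψ holds iff ψ holds at some accessible world.
Let φ = <>([](r -> ~r) & q). Evaluate φ at each world:
  s0 (successors {s5}): φ is false.
  s1 (successors {s0}): φ is false.
  s2 (successors ∅): φ is false.
  s3 (successors {s4}): φ is false.
  s4 (successors ∅): φ is false.
  s5 (successors {s0, s3, s4}): φ is false.
For instance, at s0:
  At s0: <>([](r -> ~r) & q) requires [](r -> ~r) & q at some successor in {s5}.
    At s5: [](r -> ~r) & q is false.
  So <>([](r -> ~r) & q) is false at s0.
Satisfying worlds: none.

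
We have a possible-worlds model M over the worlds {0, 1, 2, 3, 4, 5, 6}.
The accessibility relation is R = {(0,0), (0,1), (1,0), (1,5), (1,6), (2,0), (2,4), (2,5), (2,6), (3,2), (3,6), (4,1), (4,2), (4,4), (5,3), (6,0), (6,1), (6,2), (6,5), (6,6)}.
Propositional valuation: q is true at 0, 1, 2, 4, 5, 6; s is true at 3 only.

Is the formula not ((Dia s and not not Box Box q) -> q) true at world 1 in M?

No

At 1: (Dia s and not not Box Box q) -> q is true, so not ((Dia s and not not Box Box q) -> q) is false.
  At 1: Dia s and not not Box Box q is false, q is true, so (Dia s and not not Box Box q) -> q is true.
    At 1: Dia s is false, not not Box Box q is false, so Dia s and not not Box Box q is false.
      At 1: Dia s requires s at some successor in {0, 5, 6}.
        At 0: s is false.
        At 5: s is false.
        At 6: s is false.
      So Dia s is false at 1.
      At 1: not Box Box q is true, so not not Box Box q is false.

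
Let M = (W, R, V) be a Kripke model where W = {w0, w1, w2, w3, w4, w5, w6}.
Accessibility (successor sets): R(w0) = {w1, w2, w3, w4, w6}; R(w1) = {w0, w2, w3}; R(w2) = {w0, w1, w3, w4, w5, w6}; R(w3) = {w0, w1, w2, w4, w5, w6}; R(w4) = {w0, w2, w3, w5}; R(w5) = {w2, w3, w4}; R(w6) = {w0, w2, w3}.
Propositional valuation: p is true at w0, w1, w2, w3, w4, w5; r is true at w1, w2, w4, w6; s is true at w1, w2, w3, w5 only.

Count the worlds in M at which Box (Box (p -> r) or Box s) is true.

0

Recall that Box ψ holds at a world iff ψ holds at every accessible world, and Dia ψ holds iff ψ holds at some accessible world.
Let φ = Box (Box (p -> r) or Box s). Evaluate φ at each world:
  w0 (successors {w1, w2, w3, w4, w6}): φ is false.
  w1 (successors {w0, w2, w3}): φ is false.
  w2 (successors {w0, w1, w3, w4, w5, w6}): φ is false.
  w3 (successors {w0, w1, w2, w4, w5, w6}): φ is false.
  w4 (successors {w0, w2, w3, w5}): φ is false.
  w5 (successors {w2, w3, w4}): φ is false.
  w6 (successors {w0, w2, w3}): φ is false.
For instance, at w6:
  At w6: Box (Box (p -> r) or Box s) requires Box (p -> r) or Box s at every successor {w0, w2, w3}.
    Box (p -> r) or Box s fails at w0, so Box (Box (p -> r) or Box s) is false at w6.
      At w0: Box (p -> r) is false, Box s is false, so Box (p -> r) or Box s is false.
Satisfying worlds: none.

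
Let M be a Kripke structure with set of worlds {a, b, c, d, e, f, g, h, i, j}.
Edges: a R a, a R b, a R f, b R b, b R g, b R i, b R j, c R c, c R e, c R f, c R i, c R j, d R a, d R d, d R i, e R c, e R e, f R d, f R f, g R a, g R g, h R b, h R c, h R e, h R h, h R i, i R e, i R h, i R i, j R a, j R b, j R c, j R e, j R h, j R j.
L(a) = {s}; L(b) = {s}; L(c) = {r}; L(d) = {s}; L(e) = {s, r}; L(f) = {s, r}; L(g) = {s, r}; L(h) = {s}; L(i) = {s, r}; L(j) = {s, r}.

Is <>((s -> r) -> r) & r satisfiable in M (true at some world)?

Let φ = <>((s -> r) -> r) & r. Evaluate φ at each world:
  a (successors {a, b, f}): φ is false.
  b (successors {b, g, i, j}): φ is false.
  c (successors {c, e, f, i, j}): φ is true.
  d (successors {a, d, i}): φ is false.
  e (successors {c, e}): φ is true.
  f (successors {d, f}): φ is true.
  g (successors {a, g}): φ is true.
  h (successors {b, c, e, h, i}): φ is false.
  i (successors {e, h, i}): φ is true.
  j (successors {a, b, c, e, h, j}): φ is true.
Detail at c (witness):
  At c: <>((s -> r) -> r) is true, r is true, so <>((s -> r) -> r) & r is true.
    At c: <>((s -> r) -> r) requires (s -> r) -> r at some successor in {c, e, f, i, j}.
      (s -> r) -> r holds at c, so <>((s -> r) -> r) is true at c.

Yes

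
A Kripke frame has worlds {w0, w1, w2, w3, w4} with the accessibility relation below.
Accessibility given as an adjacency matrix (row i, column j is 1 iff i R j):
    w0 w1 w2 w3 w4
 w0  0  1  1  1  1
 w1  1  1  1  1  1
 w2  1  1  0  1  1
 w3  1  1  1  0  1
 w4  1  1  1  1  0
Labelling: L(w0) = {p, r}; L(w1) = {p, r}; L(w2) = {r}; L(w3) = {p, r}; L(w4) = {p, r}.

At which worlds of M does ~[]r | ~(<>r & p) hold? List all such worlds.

w2

Let φ = ~[]r | ~(<>r & p). Evaluate φ at each world:
  w0 (successors {w1, w2, w3, w4}): φ is false.
  w1 (successors {w0, w1, w2, w3, w4}): φ is false.
  w2 (successors {w0, w1, w3, w4}): φ is true.
  w3 (successors {w0, w1, w2, w4}): φ is false.
  w4 (successors {w0, w1, w2, w3}): φ is false.
For instance, at w0:
  At w0: ~[]r is false, ~(<>r & p) is false, so ~[]r | ~(<>r & p) is false.
    At w0: []r is true, so ~[]r is false.
      At w0: []r requires r at every successor {w1, w2, w3, w4}.
        At w1: r is true.
        At w2: r is true.
        At w3: r is true.
        At w4: r is true.
      So []r is true at w0.
    At w0: <>r & p is true, so ~(<>r & p) is false.
      At w0: <>r is true, p is true, so <>r & p is true.
Satisfying worlds: {w2}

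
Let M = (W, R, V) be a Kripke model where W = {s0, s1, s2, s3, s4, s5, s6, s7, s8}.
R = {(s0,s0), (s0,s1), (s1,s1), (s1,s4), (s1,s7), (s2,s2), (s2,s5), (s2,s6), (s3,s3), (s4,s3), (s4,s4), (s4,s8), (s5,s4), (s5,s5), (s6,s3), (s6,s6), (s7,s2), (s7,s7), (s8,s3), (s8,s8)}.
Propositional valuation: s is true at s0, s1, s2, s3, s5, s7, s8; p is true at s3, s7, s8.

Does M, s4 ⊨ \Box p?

At s4: \Box p requires p at every successor {s3, s4, s8}.
  p fails at s4, so \Box p is false at s4.

No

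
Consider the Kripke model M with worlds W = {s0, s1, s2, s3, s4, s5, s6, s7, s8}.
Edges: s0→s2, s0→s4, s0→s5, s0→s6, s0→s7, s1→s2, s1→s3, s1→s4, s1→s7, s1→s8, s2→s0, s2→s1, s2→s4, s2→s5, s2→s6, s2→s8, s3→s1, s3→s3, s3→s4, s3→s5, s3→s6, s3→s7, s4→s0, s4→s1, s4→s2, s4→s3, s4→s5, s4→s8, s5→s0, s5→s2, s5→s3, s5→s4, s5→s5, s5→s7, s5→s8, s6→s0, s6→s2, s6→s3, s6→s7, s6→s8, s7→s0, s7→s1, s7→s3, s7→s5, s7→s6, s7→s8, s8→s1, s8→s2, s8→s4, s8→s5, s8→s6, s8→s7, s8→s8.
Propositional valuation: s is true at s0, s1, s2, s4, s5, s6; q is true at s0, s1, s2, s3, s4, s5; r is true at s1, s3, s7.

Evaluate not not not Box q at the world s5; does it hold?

Recall that Box ψ holds at a world iff ψ holds at every accessible world, and Dia ψ holds iff ψ holds at some accessible world.
At s5: not not Box q is false, so not not not Box q is true.
  At s5: not Box q is true, so not not Box q is false.
    At s5: Box q is false, so not Box q is true.
      At s5: Box q requires q at every successor {s0, s2, s3, s4, s5, s7, s8}.
        q fails at s7, so Box q is false at s5.

Yes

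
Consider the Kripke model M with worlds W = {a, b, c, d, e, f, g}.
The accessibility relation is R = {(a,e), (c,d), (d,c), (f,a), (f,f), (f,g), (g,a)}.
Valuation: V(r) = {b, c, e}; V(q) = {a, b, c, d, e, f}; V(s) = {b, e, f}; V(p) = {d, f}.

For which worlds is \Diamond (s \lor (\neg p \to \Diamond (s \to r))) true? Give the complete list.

a, c, d, f, g

Let φ = \Diamond (s \lor (\neg p \to \Diamond (s \to r))). Evaluate φ at each world:
  a (successors {e}): φ is true.
  b (successors ∅): φ is false.
  c (successors {d}): φ is true.
  d (successors {c}): φ is true.
  e (successors ∅): φ is false.
  f (successors {a, f, g}): φ is true.
  g (successors {a}): φ is true.
For instance, at c:
  At c: \Diamond (s \lor (\neg p \to \Diamond (s \to r))) requires s \lor (\neg p \to \Diamond (s \to r)) at some successor in {d}.
    s \lor (\neg p \to \Diamond (s \to r)) holds at d, so \Diamond (s \lor (\neg p \to \Diamond (s \to r))) is true at c.
      At d: s is false, \neg p \to \Diamond (s \to r) is true, so s \lor (\neg p \to \Diamond (s \to r)) is true.
Satisfying worlds: {a, c, d, f, g}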